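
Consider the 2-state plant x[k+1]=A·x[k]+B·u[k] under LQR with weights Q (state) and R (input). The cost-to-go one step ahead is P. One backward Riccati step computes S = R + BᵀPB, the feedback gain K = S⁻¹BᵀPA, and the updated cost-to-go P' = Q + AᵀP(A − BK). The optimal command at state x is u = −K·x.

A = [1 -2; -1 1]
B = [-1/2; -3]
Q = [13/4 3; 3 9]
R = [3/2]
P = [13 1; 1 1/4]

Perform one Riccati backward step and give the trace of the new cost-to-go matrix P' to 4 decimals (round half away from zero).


BᵀP = [-9.5000 -1.2500]
S = R + BᵀPB = [3/2] + [8.5000] = [10.0000]
BᵀPA = [-8.2500 17.7500]
K = S⁻¹·BᵀPA = [-0.8250 1.7750]
A−BK = [0.5875 -1.1125; -3.4750 6.3250]
AᵀP(A−BK) = [4.4438 -8.6063; -8.6063 16.7438]
P' = Q + AᵀP(A−BK) = [7.6938 -5.6063; -5.6063 25.7438]
tr(P') = 33.4375

33.4375


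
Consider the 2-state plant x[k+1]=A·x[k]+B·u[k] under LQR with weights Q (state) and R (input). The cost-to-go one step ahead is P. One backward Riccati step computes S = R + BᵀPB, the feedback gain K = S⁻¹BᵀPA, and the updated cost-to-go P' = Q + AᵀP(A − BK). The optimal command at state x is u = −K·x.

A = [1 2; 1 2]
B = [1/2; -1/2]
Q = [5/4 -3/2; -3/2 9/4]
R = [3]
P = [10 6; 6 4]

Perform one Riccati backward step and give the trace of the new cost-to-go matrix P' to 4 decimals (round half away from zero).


BᵀP = [2.0000 1.0000]
S = R + BᵀPB = [3] + [0.5000] = [3.5000]
BᵀPA = [3.0000 6.0000]
K = S⁻¹·BᵀPA = [0.8571 1.7143]
A−BK = [0.5714 1.1429; 1.4286 2.8571]
AᵀP(A−BK) = [23.4286 46.8571; 46.8571 93.7143]
P' = Q + AᵀP(A−BK) = [24.6786 45.3571; 45.3571 95.9643]
tr(P') = 120.6429

120.6429


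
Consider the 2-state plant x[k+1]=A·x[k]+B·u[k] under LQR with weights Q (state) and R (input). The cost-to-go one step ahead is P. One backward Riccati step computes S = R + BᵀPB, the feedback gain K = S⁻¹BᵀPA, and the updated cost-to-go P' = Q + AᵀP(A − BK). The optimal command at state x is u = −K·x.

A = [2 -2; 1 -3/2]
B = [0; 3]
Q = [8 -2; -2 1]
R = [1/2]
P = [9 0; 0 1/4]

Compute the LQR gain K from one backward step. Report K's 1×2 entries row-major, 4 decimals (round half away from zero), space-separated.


0.2727 -0.4091

BᵀP = [0.0000 0.7500]
S = R + BᵀPB = [1/2] + [2.2500] = [2.7500]
BᵀPA = [0.7500 -1.1250]
K = S⁻¹·BᵀPA = [0.2727 -0.4091]
A−BK = [2.0000 -2.0000; 0.1818 -0.2727]
AᵀP(A−BK) = [36.0455 -36.0682; -36.0682 36.1023]
P' = Q + AᵀP(A−BK) = [44.0455 -38.0682; -38.0682 37.1023]
tr(P') = 81.1477


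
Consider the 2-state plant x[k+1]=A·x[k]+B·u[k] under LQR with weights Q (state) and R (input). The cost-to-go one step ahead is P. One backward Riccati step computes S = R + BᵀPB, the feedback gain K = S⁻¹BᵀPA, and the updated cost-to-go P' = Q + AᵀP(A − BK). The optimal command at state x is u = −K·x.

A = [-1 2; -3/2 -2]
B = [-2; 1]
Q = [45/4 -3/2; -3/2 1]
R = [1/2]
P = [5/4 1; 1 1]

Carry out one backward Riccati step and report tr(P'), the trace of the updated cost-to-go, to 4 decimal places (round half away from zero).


15.7500

BᵀP = [-1.5000 -1.0000]
S = R + BᵀPB = [1/2] + [2.0000] = [2.5000]
BᵀPA = [3.0000 -1.0000]
K = S⁻¹·BᵀPA = [1.2000 -0.4000]
A−BK = [1.4000 1.2000; -2.7000 -1.6000]
AᵀP(A−BK) = [2.9000 0.7000; 0.7000 0.6000]
P' = Q + AᵀP(A−BK) = [14.1500 -0.8000; -0.8000 1.6000]
tr(P') = 15.7500


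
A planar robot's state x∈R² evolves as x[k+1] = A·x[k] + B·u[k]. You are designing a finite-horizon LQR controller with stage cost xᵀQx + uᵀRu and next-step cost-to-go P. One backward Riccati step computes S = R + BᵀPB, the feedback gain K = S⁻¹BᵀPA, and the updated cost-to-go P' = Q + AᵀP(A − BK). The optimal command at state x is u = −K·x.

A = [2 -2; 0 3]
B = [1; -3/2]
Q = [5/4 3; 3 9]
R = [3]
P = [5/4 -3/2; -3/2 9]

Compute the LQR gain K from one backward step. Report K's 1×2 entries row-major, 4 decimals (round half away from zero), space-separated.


BᵀP = [3.5000 -15.0000]
S = R + BᵀPB = [3] + [26.0000] = [29.0000]
BᵀPA = [7.0000 -52.0000]
K = S⁻¹·BᵀPA = [0.2414 -1.7931]
A−BK = [1.7586 -0.2069; 0.3621 0.3103]
AᵀP(A−BK) = [3.3103 -1.4483; -1.4483 10.7586]
P' = Q + AᵀP(A−BK) = [4.5603 1.5517; 1.5517 19.7586]
tr(P') = 24.3190

0.2414 -1.7931


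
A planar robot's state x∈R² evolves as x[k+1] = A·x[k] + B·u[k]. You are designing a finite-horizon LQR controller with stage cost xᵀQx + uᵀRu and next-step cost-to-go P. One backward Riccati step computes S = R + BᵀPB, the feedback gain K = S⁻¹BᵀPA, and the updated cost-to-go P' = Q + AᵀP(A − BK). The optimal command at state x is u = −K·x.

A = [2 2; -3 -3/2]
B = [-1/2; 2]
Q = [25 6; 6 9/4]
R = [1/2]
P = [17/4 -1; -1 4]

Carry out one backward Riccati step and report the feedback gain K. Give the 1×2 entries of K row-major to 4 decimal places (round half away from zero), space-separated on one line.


BᵀP = [-4.1250 8.5000]
S = R + BᵀPB = [1/2] + [19.0625] = [19.5625]
BᵀPA = [-33.7500 -21.0000]
K = S⁻¹·BᵀPA = [-1.7252 -1.0735]
A−BK = [1.1374 1.4633; 0.4505 0.6470]
AᵀP(A−BK) = [6.7732 7.7700; 7.7700 9.4569]
P' = Q + AᵀP(A−BK) = [31.7732 13.7700; 13.7700 11.7069]
tr(P') = 43.4800

-1.7252 -1.0735


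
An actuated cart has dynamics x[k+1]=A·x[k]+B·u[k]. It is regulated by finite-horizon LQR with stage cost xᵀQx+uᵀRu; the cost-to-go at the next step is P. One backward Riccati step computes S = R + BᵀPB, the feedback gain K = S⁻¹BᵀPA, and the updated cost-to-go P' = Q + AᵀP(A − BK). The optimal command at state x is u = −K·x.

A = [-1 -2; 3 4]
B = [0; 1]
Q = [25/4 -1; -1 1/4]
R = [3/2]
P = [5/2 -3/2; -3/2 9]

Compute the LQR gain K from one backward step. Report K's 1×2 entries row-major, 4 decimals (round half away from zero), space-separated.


2.7143 3.7143

BᵀP = [-1.5000 9.0000]
S = R + BᵀPB = [3/2] + [9.0000] = [10.5000]
BᵀPA = [28.5000 39.0000]
K = S⁻¹·BᵀPA = [2.7143 3.7143]
A−BK = [-1.0000 -2.0000; 0.2857 0.2857]
AᵀP(A−BK) = [15.1429 22.1429; 22.1429 33.1429]
P' = Q + AᵀP(A−BK) = [21.3929 21.1429; 21.1429 33.3929]
tr(P') = 54.7857


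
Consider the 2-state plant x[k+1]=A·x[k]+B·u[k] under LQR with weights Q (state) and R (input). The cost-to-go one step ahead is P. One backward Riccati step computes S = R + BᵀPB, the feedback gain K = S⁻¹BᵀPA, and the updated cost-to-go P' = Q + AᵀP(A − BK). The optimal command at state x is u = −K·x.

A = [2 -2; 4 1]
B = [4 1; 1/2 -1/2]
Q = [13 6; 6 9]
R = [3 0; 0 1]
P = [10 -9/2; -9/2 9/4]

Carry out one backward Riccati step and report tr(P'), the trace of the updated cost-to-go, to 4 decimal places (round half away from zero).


26.5114

BᵀP = [37.7500 -16.8750; 12.2500 -5.6250]
S = R + BᵀPB = [3 0; 0 1] + [142.5625 46.1875; 46.1875 15.0625] = [145.5625 46.1875; 46.1875 16.0625]
BᵀPA = [8.0000 -92.3750; 2.0000 -30.1250]
K = S⁻¹·BᵀPA = [0.1764 -0.4510; -0.3827 -0.5786]
A−BK = [1.6771 0.3827; 3.7205 0.9362]
AᵀP(A−BK) = [3.3543 0.7653; 0.7653 1.1572]
P' = Q + AᵀP(A−BK) = [16.3543 6.7653; 6.7653 10.1572]
tr(P') = 26.5114


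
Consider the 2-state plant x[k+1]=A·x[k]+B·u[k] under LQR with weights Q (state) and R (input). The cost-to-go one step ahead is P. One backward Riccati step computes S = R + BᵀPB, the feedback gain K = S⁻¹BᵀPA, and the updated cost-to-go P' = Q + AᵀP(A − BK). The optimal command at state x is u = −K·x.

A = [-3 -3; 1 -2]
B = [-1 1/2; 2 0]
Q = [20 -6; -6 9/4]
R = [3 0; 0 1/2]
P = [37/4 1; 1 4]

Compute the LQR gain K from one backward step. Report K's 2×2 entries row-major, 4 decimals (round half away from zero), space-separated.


0.5880 -0.5834 -3.9977 -6.0409

BᵀP = [-7.2500 7.0000; 4.6250 0.5000]
S = R + BᵀPB = [3 0; 0 1/2] + [21.2500 -3.6250; -3.6250 2.3125] = [24.2500 -3.6250; -3.6250 2.8125]
BᵀPA = [28.7500 7.7500; -13.3750 -14.8750]
K = S⁻¹·BᵀPA = [0.5880 -0.5834; -3.9977 -6.0409]
A−BK = [-0.4132 -0.5630; -0.1759 -0.8331]
AᵀP(A−BK) = [10.8763 14.2270; 14.2270 25.9137]
P' = Q + AᵀP(A−BK) = [30.8763 8.2270; 8.2270 28.1637]
tr(P') = 59.0400


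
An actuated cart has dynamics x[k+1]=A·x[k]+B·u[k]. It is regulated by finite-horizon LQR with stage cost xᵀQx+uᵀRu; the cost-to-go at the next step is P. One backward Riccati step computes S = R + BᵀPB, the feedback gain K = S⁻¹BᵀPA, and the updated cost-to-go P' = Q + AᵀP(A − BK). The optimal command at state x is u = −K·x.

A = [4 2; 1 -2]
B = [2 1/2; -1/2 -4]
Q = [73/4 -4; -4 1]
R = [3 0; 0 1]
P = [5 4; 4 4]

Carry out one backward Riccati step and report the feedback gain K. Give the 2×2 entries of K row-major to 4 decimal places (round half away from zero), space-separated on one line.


1.3601 0.5470 -0.8119 0.2376

BᵀP = [8.0000 6.0000; -13.5000 -14.0000]
S = R + BᵀPB = [3 0; 0 1] + [13.0000 -20.0000; -20.0000 49.2500] = [16.0000 -20.0000; -20.0000 50.2500]
BᵀPA = [38.0000 4.0000; -68.0000 1.0000]
K = S⁻¹·BᵀPA = [1.3601 0.5470; -0.8119 0.2376]
A−BK = [1.6856 0.7871; -1.5675 -0.7760]
AᵀP(A−BK) = [9.1064 3.3713; 3.3713 1.5743]
P' = Q + AᵀP(A−BK) = [27.3564 -0.6287; -0.6287 2.5743]
tr(P') = 29.9307


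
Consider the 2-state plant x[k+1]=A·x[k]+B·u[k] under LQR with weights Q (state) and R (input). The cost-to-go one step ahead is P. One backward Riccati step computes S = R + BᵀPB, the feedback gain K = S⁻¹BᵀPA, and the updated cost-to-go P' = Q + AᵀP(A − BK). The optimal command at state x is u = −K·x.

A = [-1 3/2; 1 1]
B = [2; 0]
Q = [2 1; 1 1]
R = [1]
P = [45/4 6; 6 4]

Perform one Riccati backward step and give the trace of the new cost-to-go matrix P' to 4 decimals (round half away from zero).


BᵀP = [22.5000 12.0000]
S = R + BᵀPB = [1] + [45.0000] = [46.0000]
BᵀPA = [-10.5000 45.7500]
K = S⁻¹·BᵀPA = [-0.2283 0.9946]
A−BK = [-0.5435 -0.4891; 1.0000 1.0000]
AᵀP(A−BK) = [0.8533 0.5679; 0.5679 1.8111]
P' = Q + AᵀP(A−BK) = [2.8533 1.5679; 1.5679 2.8111]
tr(P') = 5.6644

5.6644


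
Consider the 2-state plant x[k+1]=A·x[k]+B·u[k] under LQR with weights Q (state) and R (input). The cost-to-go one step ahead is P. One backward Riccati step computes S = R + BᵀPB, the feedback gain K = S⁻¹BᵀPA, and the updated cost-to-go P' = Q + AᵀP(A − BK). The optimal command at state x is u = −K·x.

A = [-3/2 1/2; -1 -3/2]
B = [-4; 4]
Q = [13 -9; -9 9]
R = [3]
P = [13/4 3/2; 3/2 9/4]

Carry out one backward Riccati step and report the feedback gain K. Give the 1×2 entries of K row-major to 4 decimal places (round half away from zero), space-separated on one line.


0.1744 -0.1860

BᵀP = [-7.0000 3.0000]
S = R + BᵀPB = [3] + [40.0000] = [43.0000]
BᵀPA = [7.5000 -8.0000]
K = S⁻¹·BᵀPA = [0.1744 -0.1860]
A−BK = [-0.8023 -0.2442; -1.6977 -0.7558]
AᵀP(A−BK) = [12.7544 4.9578; 4.9578 2.1366]
P' = Q + AᵀP(A−BK) = [25.7544 -4.0422; -4.0422 11.1366]
tr(P') = 36.8910


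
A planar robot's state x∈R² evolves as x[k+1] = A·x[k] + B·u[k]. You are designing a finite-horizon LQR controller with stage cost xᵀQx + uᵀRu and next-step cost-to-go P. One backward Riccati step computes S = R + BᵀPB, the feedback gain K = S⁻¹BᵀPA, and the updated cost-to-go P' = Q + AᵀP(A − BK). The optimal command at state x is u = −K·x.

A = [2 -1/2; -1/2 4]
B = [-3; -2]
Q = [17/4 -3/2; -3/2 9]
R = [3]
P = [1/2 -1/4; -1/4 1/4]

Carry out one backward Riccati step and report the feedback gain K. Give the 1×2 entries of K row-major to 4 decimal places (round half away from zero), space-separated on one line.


BᵀP = [-1.0000 0.2500]
S = R + BᵀPB = [3] + [2.5000] = [5.5000]
BᵀPA = [-2.1250 1.5000]
K = S⁻¹·BᵀPA = [-0.3864 0.2727]
A−BK = [0.8409 0.3182; -1.2727 4.5455]
AᵀP(A−BK) = [1.7415 -2.4830; -2.4830 4.7159]
P' = Q + AᵀP(A−BK) = [5.9915 -3.9830; -3.9830 13.7159]
tr(P') = 19.7074

-0.3864 0.2727


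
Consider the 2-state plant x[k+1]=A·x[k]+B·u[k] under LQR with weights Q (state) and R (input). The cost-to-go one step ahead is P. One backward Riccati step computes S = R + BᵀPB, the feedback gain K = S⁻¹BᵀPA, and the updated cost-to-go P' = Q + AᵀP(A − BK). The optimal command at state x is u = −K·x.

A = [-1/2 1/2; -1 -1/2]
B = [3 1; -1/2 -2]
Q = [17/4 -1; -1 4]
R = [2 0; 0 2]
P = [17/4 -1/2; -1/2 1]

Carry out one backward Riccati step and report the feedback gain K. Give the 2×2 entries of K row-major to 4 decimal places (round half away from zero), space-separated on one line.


BᵀP = [13.0000 -2.0000; 5.2500 -2.5000]
S = R + BᵀPB = [2 0; 0 2] + [40.0000 17.0000; 17.0000 10.2500] = [42.0000 17.0000; 17.0000 12.2500]
BᵀPA = [-4.5000 7.5000; -0.1250 3.8750]
K = S⁻¹·BᵀPA = [-0.2350 0.1153; 0.3160 0.1563]
A−BK = [-0.1109 -0.0022; -0.4856 -0.1297]
AᵀP(A−BK) = [0.5443 0.1009; 0.1009 0.0920]
P' = Q + AᵀP(A−BK) = [4.7943 -0.8991; -0.8991 4.0920]
tr(P') = 8.8864

-0.2350 0.1153 0.3160 0.1563


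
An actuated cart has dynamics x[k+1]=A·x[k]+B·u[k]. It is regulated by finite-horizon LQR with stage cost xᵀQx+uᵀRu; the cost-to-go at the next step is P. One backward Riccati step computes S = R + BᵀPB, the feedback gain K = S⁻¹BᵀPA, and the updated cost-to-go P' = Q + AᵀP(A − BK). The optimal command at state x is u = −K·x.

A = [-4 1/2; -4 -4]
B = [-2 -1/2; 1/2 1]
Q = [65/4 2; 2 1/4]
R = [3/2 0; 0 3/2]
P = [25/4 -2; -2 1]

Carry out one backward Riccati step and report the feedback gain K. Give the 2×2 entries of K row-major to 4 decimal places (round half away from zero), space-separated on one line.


1.2968 -0.5215 -0.3446 -0.7745

BᵀP = [-13.5000 4.5000; -5.1250 2.0000]
S = R + BᵀPB = [3/2 0; 0 3/2] + [29.2500 11.2500; 11.2500 4.5625] = [30.7500 11.2500; 11.2500 6.0625]
BᵀPA = [36.0000 -24.7500; 12.5000 -10.5625]
K = S⁻¹·BᵀPA = [1.2968 -0.5215; -0.3446 -0.7745]
A−BK = [-1.5787 -0.9303; -4.3038 -2.9648]
AᵀP(A−BK) = [9.6226 3.9561; 3.9561 4.4742]
P' = Q + AᵀP(A−BK) = [25.8726 5.9561; 5.9561 4.7242]
tr(P') = 30.5967


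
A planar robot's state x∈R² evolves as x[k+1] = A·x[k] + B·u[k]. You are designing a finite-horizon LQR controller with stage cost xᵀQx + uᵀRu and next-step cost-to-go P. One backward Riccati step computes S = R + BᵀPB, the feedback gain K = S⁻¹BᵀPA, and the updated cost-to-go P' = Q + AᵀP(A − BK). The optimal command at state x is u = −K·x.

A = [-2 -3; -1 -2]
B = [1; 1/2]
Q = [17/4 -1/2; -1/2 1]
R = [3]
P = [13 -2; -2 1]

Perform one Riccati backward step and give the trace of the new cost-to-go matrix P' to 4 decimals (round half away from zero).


BᵀP = [12.0000 -1.5000]
S = R + BᵀPB = [3] + [11.2500] = [14.2500]
BᵀPA = [-22.5000 -33.0000]
K = S⁻¹·BᵀPA = [-1.5789 -2.3158]
A−BK = [-0.4211 -0.6842; -0.2105 -0.8421]
AᵀP(A−BK) = [9.4737 13.8947; 13.8947 20.5789]
P' = Q + AᵀP(A−BK) = [13.7237 13.3947; 13.3947 21.5789]
tr(P') = 35.3026

35.3026


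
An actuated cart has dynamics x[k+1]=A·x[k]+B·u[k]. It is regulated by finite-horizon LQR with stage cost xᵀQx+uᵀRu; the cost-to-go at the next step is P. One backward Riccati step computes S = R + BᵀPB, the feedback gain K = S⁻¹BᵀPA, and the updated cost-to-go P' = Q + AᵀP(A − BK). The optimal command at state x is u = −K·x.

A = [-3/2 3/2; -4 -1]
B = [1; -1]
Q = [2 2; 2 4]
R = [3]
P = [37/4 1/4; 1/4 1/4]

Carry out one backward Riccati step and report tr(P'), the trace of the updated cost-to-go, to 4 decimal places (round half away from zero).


BᵀP = [9.0000 0.0000]
S = R + BᵀPB = [3] + [9.0000] = [12.0000]
BᵀPA = [-13.5000 13.5000]
K = S⁻¹·BᵀPA = [-1.1250 1.1250]
A−BK = [-0.3750 0.3750; -5.1250 0.1250]
AᵀP(A−BK) = [12.6250 -5.7500; -5.7500 5.1250]
P' = Q + AᵀP(A−BK) = [14.6250 -3.7500; -3.7500 9.1250]
tr(P') = 23.7500

23.7500


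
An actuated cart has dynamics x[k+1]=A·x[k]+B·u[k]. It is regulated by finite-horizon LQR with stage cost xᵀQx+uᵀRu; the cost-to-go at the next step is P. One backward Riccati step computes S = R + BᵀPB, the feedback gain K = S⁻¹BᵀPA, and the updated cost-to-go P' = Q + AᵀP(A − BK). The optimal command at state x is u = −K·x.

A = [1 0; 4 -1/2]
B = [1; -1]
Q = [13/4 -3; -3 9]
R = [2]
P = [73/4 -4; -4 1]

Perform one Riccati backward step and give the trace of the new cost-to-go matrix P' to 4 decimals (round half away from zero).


BᵀP = [22.2500 -5.0000]
S = R + BᵀPB = [2] + [27.2500] = [29.2500]
BᵀPA = [2.2500 2.5000]
K = S⁻¹·BᵀPA = [0.0769 0.0855]
A−BK = [0.9231 -0.0855; 4.0769 -0.4145]
AᵀP(A−BK) = [2.0769 -0.1923; -0.1923 0.0363]
P' = Q + AᵀP(A−BK) = [5.3269 -3.1923; -3.1923 9.0363]
tr(P') = 14.3632

14.3632


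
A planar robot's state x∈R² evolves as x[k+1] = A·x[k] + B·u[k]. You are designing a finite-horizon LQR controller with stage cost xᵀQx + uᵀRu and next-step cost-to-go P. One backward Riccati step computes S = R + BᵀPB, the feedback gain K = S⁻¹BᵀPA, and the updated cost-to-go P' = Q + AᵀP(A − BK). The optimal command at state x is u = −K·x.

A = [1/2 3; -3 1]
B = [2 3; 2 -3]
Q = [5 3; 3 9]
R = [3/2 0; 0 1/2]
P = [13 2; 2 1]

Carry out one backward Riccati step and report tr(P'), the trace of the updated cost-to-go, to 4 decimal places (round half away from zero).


BᵀP = [30.0000 6.0000; 33.0000 3.0000]
S = R + BᵀPB = [3/2 0; 0 1/2] + [72.0000 72.0000; 72.0000 90.0000] = [73.5000 72.0000; 72.0000 90.5000]
BᵀPA = [-3.0000 96.0000; 7.5000 102.0000]
K = S⁻¹·BᵀPA = [-0.5529 0.9157; 0.5227 0.3986]
A−BK = [0.0376 -0.0271; -0.3260 0.3643]
AᵀP(A−BK) = [0.6708 -0.7422; -0.7422 1.4400]
P' = Q + AᵀP(A−BK) = [5.6708 2.2578; 2.2578 10.4400]
tr(P') = 16.1108

16.1108


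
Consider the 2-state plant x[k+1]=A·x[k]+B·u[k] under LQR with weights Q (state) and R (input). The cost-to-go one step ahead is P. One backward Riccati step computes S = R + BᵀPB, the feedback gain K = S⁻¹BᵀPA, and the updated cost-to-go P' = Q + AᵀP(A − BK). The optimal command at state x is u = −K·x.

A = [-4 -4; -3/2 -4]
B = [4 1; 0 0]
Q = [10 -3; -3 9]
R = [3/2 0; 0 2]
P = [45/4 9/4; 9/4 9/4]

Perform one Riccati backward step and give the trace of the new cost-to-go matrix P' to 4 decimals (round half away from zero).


BᵀP = [45.0000 9.0000; 11.2500 2.2500]
S = R + BᵀPB = [3/2 0; 0 2] + [180.0000 45.0000; 45.0000 11.2500] = [181.5000 45.0000; 45.0000 13.2500]
BᵀPA = [-193.5000 -216.0000; -48.3750 -54.0000]
K = S⁻¹·BᵀPA = [-1.0188 -1.1372; -0.1910 -0.2132]
A−BK = [0.2660 0.7621; -1.5000 -4.0000]
AᵀP(A−BK) = [5.6927 12.6338; 12.6338 30.8470]
P' = Q + AᵀP(A−BK) = [15.6927 9.6338; 9.6338 39.8470]
tr(P') = 55.5397

55.5397


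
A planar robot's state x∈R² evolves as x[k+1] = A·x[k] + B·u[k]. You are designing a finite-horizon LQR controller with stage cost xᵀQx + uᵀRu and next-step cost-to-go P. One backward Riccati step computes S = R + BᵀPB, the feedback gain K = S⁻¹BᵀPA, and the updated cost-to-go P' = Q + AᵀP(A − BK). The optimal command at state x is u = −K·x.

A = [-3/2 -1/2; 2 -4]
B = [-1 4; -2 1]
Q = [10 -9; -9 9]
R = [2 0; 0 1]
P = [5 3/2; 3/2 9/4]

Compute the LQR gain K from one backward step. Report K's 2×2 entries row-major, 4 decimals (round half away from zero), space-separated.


-0.9186 1.5418 -0.5318 0.1558

BᵀP = [-8.0000 -6.0000; 21.5000 8.2500]
S = R + BᵀPB = [2 0; 0 1] + [20.0000 -38.0000; -38.0000 94.2500] = [22.0000 -38.0000; -38.0000 95.2500]
BᵀPA = [0.0000 28.0000; -15.7500 -43.7500]
K = S⁻¹·BᵀPA = [-0.9186 1.5418; -0.5318 0.1558]
A−BK = [-0.2913 0.4186; 0.6946 -1.0721]
AᵀP(A−BK) = [2.8734 -4.2962; -4.2962 6.8949]
P' = Q + AᵀP(A−BK) = [12.8734 -13.2962; -13.2962 15.8949]
tr(P') = 28.7682


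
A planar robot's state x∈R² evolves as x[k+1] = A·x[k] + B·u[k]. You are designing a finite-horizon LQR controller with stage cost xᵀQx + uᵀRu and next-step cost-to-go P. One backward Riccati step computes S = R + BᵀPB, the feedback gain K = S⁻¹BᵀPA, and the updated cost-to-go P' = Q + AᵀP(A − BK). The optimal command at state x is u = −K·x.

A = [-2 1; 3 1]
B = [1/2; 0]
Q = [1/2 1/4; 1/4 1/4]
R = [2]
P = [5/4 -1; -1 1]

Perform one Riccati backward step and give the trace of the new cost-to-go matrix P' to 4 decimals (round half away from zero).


BᵀP = [0.6250 -0.5000]
S = R + BᵀPB = [2] + [0.3125] = [2.3125]
BᵀPA = [-2.7500 0.1250]
K = S⁻¹·BᵀPA = [-1.1892 0.0541]
A−BK = [-1.4054 0.9730; 3.0000 1.0000]
AᵀP(A−BK) = [22.7297 -0.3514; -0.3514 0.2432]
P' = Q + AᵀP(A−BK) = [23.2297 -0.1014; -0.1014 0.4932]
tr(P') = 23.7230

23.7230


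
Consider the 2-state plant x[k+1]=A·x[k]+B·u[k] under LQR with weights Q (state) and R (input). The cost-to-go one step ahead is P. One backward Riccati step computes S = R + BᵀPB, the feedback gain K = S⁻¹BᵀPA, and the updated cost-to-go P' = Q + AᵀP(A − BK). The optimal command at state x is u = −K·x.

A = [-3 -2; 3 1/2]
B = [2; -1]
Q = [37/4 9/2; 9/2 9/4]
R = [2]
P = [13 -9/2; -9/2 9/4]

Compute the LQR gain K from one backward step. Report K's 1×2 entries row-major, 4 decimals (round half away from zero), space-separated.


BᵀP = [30.5000 -11.2500]
S = R + BᵀPB = [2] + [72.2500] = [74.2500]
BᵀPA = [-125.2500 -66.6250]
K = S⁻¹·BᵀPA = [-1.6869 -0.8973]
A−BK = [0.3737 -0.2054; 1.3131 -0.3973]
AᵀP(A−BK) = [6.9697 2.7374; 2.7374 1.7795]
P' = Q + AᵀP(A−BK) = [16.2197 7.2374; 7.2374 4.0295]
tr(P') = 20.2492

-1.6869 -0.8973


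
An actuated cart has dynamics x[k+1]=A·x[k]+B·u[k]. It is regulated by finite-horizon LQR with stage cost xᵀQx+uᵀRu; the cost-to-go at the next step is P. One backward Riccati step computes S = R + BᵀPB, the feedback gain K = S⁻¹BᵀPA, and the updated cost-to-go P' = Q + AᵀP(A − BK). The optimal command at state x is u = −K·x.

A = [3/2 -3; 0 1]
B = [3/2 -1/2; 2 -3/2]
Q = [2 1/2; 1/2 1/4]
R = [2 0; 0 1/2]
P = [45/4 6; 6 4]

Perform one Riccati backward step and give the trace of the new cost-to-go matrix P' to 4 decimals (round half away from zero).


BᵀP = [28.8750 17.0000; -14.6250 -9.0000]
S = R + BᵀPB = [2 0; 0 1/2] + [77.3125 -39.9375; -39.9375 20.8125] = [79.3125 -39.9375; -39.9375 21.3125]
BᵀPA = [43.3125 -69.6250; -21.9375 34.8750]
K = S⁻¹·BᵀPA = [0.4926 -0.9551; -0.1062 -0.1534]
A−BK = [0.7080 -1.6441; -1.1445 2.6801]
AᵀP(A−BK) = [1.6460 -3.6224; -3.6224 8.1010]
P' = Q + AᵀP(A−BK) = [3.6460 -3.1224; -3.1224 8.3510]
tr(P') = 11.9970

11.9970


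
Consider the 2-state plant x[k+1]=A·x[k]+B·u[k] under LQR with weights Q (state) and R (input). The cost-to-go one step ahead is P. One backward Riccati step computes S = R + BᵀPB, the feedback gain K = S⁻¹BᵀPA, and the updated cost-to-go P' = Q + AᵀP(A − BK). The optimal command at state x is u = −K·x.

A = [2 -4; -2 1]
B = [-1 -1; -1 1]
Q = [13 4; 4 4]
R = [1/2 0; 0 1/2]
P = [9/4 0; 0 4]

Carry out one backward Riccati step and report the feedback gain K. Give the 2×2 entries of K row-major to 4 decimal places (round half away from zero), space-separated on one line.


0.0412 1.3294 -1.8412 2.2706

BᵀP = [-2.2500 -4.0000; -2.2500 4.0000]
S = R + BᵀPB = [1/2 0; 0 1/2] + [6.2500 -1.7500; -1.7500 6.2500] = [6.7500 -1.7500; -1.7500 6.7500]
BᵀPA = [3.5000 5.0000; -12.5000 13.0000]
K = S⁻¹·BᵀPA = [0.0412 1.3294; -1.8412 2.2706]
A−BK = [0.2000 -0.4000; -0.1176 0.0588]
AᵀP(A−BK) = [1.8412 -2.2706; -2.2706 3.8353]
P' = Q + AᵀP(A−BK) = [14.8412 1.7294; 1.7294 7.8353]
tr(P') = 22.6765


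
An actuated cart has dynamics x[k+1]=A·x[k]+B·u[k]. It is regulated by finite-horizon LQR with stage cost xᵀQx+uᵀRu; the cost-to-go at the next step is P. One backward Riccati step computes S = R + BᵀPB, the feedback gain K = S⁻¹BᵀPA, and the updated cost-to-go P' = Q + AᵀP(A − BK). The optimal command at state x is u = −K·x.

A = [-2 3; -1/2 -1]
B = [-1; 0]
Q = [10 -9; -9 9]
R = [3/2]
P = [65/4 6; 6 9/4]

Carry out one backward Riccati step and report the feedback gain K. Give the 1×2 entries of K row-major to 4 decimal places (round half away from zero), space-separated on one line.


2.0000 -2.4085

BᵀP = [-16.2500 -6.0000]
S = R + BᵀPB = [3/2] + [16.2500] = [17.7500]
BᵀPA = [35.5000 -42.7500]
K = S⁻¹·BᵀPA = [2.0000 -2.4085]
A−BK = [0.0000 0.5915; -0.5000 -1.0000]
AᵀP(A−BK) = [6.5625 -7.8750; -7.8750 9.5387]
P' = Q + AᵀP(A−BK) = [16.5625 -16.8750; -16.8750 18.5387]
tr(P') = 35.1012


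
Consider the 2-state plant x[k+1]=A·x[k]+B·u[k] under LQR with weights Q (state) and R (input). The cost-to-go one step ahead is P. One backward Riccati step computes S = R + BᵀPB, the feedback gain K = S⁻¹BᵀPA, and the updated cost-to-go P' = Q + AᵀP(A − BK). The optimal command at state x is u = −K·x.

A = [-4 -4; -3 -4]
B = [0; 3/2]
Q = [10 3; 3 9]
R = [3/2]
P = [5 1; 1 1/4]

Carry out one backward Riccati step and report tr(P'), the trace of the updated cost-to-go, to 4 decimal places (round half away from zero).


BᵀP = [1.5000 0.3750]
S = R + BᵀPB = [3/2] + [0.5625] = [2.0625]
BᵀPA = [-7.1250 -7.5000]
K = S⁻¹·BᵀPA = [-3.4545 -3.6364]
A−BK = [-4.0000 -4.0000; 2.1818 1.4545]
AᵀP(A−BK) = [81.6364 85.0909; 85.0909 88.7273]
P' = Q + AᵀP(A−BK) = [91.6364 88.0909; 88.0909 97.7273]
tr(P') = 189.3636

189.3636


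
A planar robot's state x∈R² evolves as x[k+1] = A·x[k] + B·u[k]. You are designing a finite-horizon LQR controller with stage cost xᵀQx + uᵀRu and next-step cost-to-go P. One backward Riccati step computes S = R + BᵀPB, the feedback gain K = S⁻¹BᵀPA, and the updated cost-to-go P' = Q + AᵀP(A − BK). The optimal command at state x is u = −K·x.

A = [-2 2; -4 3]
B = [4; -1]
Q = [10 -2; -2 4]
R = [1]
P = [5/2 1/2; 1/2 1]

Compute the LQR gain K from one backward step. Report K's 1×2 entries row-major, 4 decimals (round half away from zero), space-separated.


-0.6053 0.5789

BᵀP = [9.5000 1.0000]
S = R + BᵀPB = [1] + [37.0000] = [38.0000]
BᵀPA = [-23.0000 22.0000]
K = S⁻¹·BᵀPA = [-0.6053 0.5789]
A−BK = [0.4211 -0.3158; -4.6053 3.5789]
AᵀP(A−BK) = [20.0789 -15.6842; -15.6842 12.2632]
P' = Q + AᵀP(A−BK) = [30.0789 -17.6842; -17.6842 16.2632]
tr(P') = 46.3421


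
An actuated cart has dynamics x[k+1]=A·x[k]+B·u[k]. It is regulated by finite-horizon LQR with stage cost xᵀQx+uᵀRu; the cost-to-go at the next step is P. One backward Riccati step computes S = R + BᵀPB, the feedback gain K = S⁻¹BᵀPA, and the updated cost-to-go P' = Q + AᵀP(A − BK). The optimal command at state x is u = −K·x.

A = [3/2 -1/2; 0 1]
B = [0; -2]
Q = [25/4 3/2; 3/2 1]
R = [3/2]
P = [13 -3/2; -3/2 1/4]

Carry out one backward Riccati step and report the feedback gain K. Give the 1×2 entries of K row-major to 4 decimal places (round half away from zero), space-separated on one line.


1.8000 -0.8000

BᵀP = [3.0000 -0.5000]
S = R + BᵀPB = [3/2] + [1.0000] = [2.5000]
BᵀPA = [4.5000 -2.0000]
K = S⁻¹·BᵀPA = [1.8000 -0.8000]
A−BK = [1.5000 -0.5000; 3.6000 -0.6000]
AᵀP(A−BK) = [21.1500 -8.4000; -8.4000 3.4000]
P' = Q + AᵀP(A−BK) = [27.4000 -6.9000; -6.9000 4.4000]
tr(P') = 31.8000


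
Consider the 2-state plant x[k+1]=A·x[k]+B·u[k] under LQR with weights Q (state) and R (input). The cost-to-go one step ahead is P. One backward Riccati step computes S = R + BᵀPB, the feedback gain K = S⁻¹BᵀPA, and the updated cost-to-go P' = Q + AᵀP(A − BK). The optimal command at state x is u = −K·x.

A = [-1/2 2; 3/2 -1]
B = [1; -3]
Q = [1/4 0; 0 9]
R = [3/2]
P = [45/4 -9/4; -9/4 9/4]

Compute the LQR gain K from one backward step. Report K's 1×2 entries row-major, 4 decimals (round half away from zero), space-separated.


BᵀP = [18.0000 -9.0000]
S = R + BᵀPB = [3/2] + [45.0000] = [46.5000]
BᵀPA = [-22.5000 45.0000]
K = S⁻¹·BᵀPA = [-0.4839 0.9677]
A−BK = [-0.0161 1.0323; 0.0484 1.9032]
AᵀP(A−BK) = [0.3629 -0.7258; -0.7258 12.7016]
P' = Q + AᵀP(A−BK) = [0.6129 -0.7258; -0.7258 21.7016]
tr(P') = 22.3145

-0.4839 0.9677


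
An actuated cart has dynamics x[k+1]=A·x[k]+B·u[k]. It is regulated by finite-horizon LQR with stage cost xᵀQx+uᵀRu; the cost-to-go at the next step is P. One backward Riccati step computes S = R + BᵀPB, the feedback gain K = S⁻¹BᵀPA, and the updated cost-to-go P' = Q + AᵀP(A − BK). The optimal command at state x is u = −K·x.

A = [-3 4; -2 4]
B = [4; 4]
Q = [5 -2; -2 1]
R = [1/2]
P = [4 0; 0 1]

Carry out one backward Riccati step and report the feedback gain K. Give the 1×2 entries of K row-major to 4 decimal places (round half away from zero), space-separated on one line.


-0.6957 0.9938

BᵀP = [16.0000 4.0000]
S = R + BᵀPB = [1/2] + [80.0000] = [80.5000]
BᵀPA = [-56.0000 80.0000]
K = S⁻¹·BᵀPA = [-0.6957 0.9938]
A−BK = [-0.2174 0.0248; 0.7826 0.0248]
AᵀP(A−BK) = [1.0435 -0.3478; -0.3478 0.4969]
P' = Q + AᵀP(A−BK) = [6.0435 -2.3478; -2.3478 1.4969]
tr(P') = 7.5404


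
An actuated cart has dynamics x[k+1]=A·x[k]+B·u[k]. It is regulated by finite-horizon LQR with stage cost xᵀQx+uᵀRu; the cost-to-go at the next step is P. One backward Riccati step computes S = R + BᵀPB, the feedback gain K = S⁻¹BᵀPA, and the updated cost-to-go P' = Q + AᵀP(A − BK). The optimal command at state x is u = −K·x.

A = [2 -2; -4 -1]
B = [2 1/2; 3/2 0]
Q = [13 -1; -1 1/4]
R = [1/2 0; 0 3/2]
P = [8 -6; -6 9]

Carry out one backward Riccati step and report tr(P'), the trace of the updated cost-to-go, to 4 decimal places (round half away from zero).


BᵀP = [7.0000 1.5000; 4.0000 -3.0000]
S = R + BᵀPB = [1/2 0; 0 3/2] + [16.2500 3.5000; 3.5000 2.0000] = [16.7500 3.5000; 3.5000 3.5000]
BᵀPA = [8.0000 -15.5000; 20.0000 -5.0000]
K = S⁻¹·BᵀPA = [-0.9057 -0.7925; 6.6199 -0.6361]
A−BK = [0.5013 -0.0970; -2.6415 0.1887]
AᵀP(A−BK) = [146.8464 -12.9380; -12.9380 1.5364]
P' = Q + AᵀP(A−BK) = [159.8464 -13.9380; -13.9380 1.7864]
tr(P') = 161.6327

161.6327


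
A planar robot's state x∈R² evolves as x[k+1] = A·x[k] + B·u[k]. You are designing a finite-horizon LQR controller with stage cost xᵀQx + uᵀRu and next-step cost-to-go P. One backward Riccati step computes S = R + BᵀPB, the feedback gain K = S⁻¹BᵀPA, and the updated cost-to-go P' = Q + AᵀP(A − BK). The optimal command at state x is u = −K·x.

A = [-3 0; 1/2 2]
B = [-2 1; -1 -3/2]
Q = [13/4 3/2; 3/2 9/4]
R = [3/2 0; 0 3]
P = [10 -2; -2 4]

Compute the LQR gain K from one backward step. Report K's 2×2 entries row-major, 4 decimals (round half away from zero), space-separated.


1.0165 -0.3967 -0.8822 -0.8264

BᵀP = [-18.0000 0.0000; 13.0000 -8.0000]
S = R + BᵀPB = [3/2 0; 0 3] + [36.0000 -18.0000; -18.0000 25.0000] = [37.5000 -18.0000; -18.0000 28.0000]
BᵀPA = [54.0000 0.0000; -43.0000 -16.0000]
K = S⁻¹·BᵀPA = [1.0165 -0.3967; -0.8822 -0.8264]
A−BK = [-0.0847 0.0331; 0.1932 0.3636]
AᵀP(A−BK) = [4.1715 1.8843; 1.8843 2.7769]
P' = Q + AᵀP(A−BK) = [7.4215 3.3843; 3.3843 5.0269]
tr(P') = 12.4483


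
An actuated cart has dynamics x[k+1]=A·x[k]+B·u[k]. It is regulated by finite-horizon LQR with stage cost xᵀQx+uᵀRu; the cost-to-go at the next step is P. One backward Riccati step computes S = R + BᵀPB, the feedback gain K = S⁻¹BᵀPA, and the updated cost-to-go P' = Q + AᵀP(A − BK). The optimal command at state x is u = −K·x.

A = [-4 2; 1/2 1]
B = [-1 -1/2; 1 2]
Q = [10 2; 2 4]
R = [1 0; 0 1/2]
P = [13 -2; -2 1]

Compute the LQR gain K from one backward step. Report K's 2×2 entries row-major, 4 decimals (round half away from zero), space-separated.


3.3018 -1.8110 -0.0915 0.5488

BᵀP = [-15.0000 3.0000; -10.5000 3.0000]
S = R + BᵀPB = [1 0; 0 1/2] + [18.0000 13.5000; 13.5000 11.2500] = [19.0000 13.5000; 13.5000 11.7500]
BᵀPA = [61.5000 -27.0000; 43.5000 -18.0000]
K = S⁻¹·BᵀPA = [3.3018 -1.8110; -0.0915 0.5488]
A−BK = [-0.7439 0.4634; -2.6189 1.7134]
AᵀP(A−BK) = [17.1662 -9.9970; -9.9970 5.9817]
P' = Q + AᵀP(A−BK) = [27.1662 -7.9970; -7.9970 9.9817]
tr(P') = 37.1479


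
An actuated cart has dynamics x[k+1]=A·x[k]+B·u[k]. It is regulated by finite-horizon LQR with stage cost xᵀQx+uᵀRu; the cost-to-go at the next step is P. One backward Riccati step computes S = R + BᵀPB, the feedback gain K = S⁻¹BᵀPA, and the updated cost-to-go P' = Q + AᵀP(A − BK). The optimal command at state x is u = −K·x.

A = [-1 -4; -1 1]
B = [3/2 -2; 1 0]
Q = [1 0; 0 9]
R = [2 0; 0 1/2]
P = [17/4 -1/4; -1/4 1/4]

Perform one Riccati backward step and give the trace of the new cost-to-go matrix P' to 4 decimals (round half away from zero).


BᵀP = [6.1250 -0.1250; -8.5000 0.5000]
S = R + BᵀPB = [2 0; 0 1/2] + [9.0625 -12.2500; -12.2500 17.0000] = [11.0625 -12.2500; -12.2500 17.5000]
BᵀPA = [-6.0000 -24.6250; 8.0000 34.5000]
K = S⁻¹·BᵀPA = [-0.1608 -0.1910; 0.3446 1.8378]
A−BK = [-0.0696 -0.0380; -0.8392 1.1910]
AᵀP(A−BK) = [0.2785 0.1522; 0.1522 2.1450]
P' = Q + AᵀP(A−BK) = [1.2785 0.1522; 0.1522 11.1450]
tr(P') = 12.4235

12.4235


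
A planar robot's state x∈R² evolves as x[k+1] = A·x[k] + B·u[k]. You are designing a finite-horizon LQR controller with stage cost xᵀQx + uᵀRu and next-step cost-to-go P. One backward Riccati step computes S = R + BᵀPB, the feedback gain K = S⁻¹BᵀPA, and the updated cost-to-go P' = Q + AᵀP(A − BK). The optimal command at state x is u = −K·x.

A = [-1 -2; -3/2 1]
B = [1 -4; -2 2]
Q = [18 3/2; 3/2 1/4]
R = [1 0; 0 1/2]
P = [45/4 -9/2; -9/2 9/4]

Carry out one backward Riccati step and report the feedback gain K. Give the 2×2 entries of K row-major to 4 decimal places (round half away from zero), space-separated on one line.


0.5177 -0.0535 0.2734 0.4788

BᵀP = [20.2500 -9.0000; -54.0000 22.5000]
S = R + BᵀPB = [1 0; 0 1/2] + [38.2500 -99.0000; -99.0000 261.0000] = [39.2500 -99.0000; -99.0000 261.5000]
BᵀPA = [-6.7500 -49.5000; 20.2500 130.5000]
K = S⁻¹·BᵀPA = [0.5177 -0.0535; 0.2734 0.4788]
A−BK = [-0.4240 -0.0313; -1.0115 -0.0645]
AᵀP(A−BK) = [0.7700 0.0684; 0.0684 0.1197]
P' = Q + AᵀP(A−BK) = [18.7700 1.5684; 1.5684 0.3697]
tr(P') = 19.1397


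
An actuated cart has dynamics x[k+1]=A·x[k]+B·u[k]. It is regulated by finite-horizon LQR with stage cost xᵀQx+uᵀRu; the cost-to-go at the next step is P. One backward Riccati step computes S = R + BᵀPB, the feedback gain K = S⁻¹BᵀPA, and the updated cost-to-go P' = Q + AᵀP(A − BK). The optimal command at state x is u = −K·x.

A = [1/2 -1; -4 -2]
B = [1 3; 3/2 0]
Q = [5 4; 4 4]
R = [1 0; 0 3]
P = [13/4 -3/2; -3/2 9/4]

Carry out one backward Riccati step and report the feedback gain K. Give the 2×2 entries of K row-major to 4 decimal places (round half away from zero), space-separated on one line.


BᵀP = [1.0000 1.8750; 9.7500 -4.5000]
S = R + BᵀPB = [1 0; 0 3] + [3.8125 3.0000; 3.0000 29.2500] = [4.8125 3.0000; 3.0000 32.2500]
BᵀPA = [-7.0000 -4.7500; 22.8750 -0.7500]
K = S⁻¹·BᵀPA = [-2.0135 -1.0324; 0.8966 0.0728]
A−BK = [-0.1763 -0.1860; -0.9798 -0.4514]
AᵀP(A−BK) = [8.2085 2.9835; 2.9835 1.4008]
P' = Q + AᵀP(A−BK) = [13.2085 6.9835; 6.9835 5.4008]
tr(P') = 18.6092

-2.0135 -1.0324 0.8966 0.0728


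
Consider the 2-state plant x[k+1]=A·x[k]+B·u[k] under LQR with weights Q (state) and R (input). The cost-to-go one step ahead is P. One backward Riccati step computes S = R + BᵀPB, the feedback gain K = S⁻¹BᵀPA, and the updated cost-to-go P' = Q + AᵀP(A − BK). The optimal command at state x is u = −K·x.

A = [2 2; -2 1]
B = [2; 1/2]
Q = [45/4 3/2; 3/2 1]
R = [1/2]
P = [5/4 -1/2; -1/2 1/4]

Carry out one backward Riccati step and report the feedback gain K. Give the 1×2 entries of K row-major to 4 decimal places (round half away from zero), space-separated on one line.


BᵀP = [2.2500 -0.8750]
S = R + BᵀPB = [1/2] + [4.0625] = [4.5625]
BᵀPA = [6.2500 3.6250]
K = S⁻¹·BᵀPA = [1.3699 0.7945]
A−BK = [-0.7397 0.4110; -2.6849 0.6027]
AᵀP(A−BK) = [1.4384 0.5342; 0.5342 0.3699]
P' = Q + AᵀP(A−BK) = [12.6884 2.0342; 2.0342 1.3699]
tr(P') = 14.0582

1.3699 0.7945


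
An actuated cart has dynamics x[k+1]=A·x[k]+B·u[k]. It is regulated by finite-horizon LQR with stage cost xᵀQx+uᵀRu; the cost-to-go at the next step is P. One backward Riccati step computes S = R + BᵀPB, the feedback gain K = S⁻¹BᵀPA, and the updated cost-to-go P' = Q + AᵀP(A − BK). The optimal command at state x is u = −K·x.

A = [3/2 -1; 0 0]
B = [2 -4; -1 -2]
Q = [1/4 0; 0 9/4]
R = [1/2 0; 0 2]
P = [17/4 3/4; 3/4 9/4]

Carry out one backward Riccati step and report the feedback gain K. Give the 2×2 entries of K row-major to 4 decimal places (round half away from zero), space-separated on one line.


BᵀP = [7.7500 -0.7500; -18.5000 -7.5000]
S = R + BᵀPB = [1/2 0; 0 2] + [16.2500 -29.5000; -29.5000 89.0000] = [16.7500 -29.5000; -29.5000 91.0000]
BᵀPA = [11.6250 -7.7500; -27.7500 18.5000]
K = S⁻¹·BᵀPA = [0.3658 -0.2439; -0.1864 0.1242]
A−BK = [0.0229 -0.0153; -0.0069 0.0046]
AᵀP(A−BK) = [0.1385 -0.0923; -0.0923 0.0615]
P' = Q + AᵀP(A−BK) = [0.3885 -0.0923; -0.0923 2.3115]
tr(P') = 2.7000

0.3658 -0.2439 -0.1864 0.1242


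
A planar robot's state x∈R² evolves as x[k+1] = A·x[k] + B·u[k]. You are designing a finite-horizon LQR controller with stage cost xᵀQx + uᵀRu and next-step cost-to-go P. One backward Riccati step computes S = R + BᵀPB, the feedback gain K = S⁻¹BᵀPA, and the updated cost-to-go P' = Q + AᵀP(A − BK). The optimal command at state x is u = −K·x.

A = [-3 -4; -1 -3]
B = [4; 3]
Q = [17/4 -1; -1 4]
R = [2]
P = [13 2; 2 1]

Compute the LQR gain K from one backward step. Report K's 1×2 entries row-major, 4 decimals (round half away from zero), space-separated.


-0.6929 -0.9925

BᵀP = [58.0000 11.0000]
S = R + BᵀPB = [2] + [265.0000] = [267.0000]
BᵀPA = [-185.0000 -265.0000]
K = S⁻¹·BᵀPA = [-0.6929 -0.9925]
A−BK = [-0.2285 -0.0300; 1.0787 -0.0225]
AᵀP(A−BK) = [1.8165 1.3858; 1.3858 1.9850]
P' = Q + AᵀP(A−BK) = [6.0665 0.3858; 0.3858 5.9850]
tr(P') = 12.0515


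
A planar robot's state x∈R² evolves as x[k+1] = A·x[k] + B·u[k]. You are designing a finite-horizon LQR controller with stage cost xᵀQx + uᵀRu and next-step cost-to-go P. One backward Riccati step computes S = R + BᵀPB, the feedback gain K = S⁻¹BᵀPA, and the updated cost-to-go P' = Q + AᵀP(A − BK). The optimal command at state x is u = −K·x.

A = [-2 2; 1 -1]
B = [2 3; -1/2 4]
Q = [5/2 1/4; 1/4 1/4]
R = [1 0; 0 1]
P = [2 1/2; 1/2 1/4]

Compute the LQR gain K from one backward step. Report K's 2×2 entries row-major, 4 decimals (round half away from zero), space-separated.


BᵀP = [3.7500 0.8750; 8.0000 2.5000]
S = R + BᵀPB = [1 0; 0 1] + [7.0625 14.7500; 14.7500 34.0000] = [8.0625 14.7500; 14.7500 35.0000]
BᵀPA = [-6.6250 6.6250; -13.5000 13.5000]
K = S⁻¹·BᵀPA = [-0.5068 0.5068; -0.1721 0.1721]
A−BK = [-0.4700 0.4700; 1.4352 -1.4352]
AᵀP(A−BK) = [0.5687 -0.5687; -0.5687 0.5687]
P' = Q + AᵀP(A−BK) = [3.0687 -0.3187; -0.3187 0.8187]
tr(P') = 3.8873

-0.5068 0.5068 -0.1721 0.1721


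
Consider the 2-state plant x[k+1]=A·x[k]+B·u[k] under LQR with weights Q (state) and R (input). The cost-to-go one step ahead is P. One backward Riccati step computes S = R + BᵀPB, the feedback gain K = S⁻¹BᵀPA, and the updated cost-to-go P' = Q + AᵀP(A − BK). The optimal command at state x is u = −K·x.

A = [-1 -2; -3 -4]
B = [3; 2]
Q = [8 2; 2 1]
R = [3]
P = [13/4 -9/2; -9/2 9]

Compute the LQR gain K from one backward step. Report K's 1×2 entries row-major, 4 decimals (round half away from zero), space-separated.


BᵀP = [0.7500 4.5000]
S = R + BᵀPB = [3] + [11.2500] = [14.2500]
BᵀPA = [-14.2500 -19.5000]
K = S⁻¹·BᵀPA = [-1.0000 -1.3684]
A−BK = [2.0000 2.1053; -1.0000 -1.2632]
AᵀP(A−BK) = [43.0000 50.0000; 50.0000 58.3158]
P' = Q + AᵀP(A−BK) = [51.0000 52.0000; 52.0000 59.3158]
tr(P') = 110.3158

-1.0000 -1.3684


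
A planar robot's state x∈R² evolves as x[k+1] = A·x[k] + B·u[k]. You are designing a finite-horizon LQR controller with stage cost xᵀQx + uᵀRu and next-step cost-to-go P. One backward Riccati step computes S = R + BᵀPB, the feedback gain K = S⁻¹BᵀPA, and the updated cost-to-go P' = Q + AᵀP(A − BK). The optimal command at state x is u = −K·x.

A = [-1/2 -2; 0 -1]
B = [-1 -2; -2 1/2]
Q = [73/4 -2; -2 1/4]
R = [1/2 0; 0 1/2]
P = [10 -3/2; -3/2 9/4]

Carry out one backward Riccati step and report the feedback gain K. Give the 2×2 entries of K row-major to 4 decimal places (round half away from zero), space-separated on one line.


0.0559 0.6427 0.2196 0.6659

BᵀP = [-7.0000 -3.0000; -20.7500 4.1250]
S = R + BᵀPB = [1/2 0; 0 1/2] + [13.0000 12.5000; 12.5000 43.5625] = [13.5000 12.5000; 12.5000 44.0625]
BᵀPA = [3.5000 17.0000; 10.3750 37.3750]
K = S⁻¹·BᵀPA = [0.0559 0.6427; 0.2196 0.6659]
A−BK = [-0.0049 -0.0255; 0.0021 -0.0476]
AᵀP(A−BK) = [0.0260 0.0918; 0.0918 0.4362]
P' = Q + AᵀP(A−BK) = [18.2760 -1.9082; -1.9082 0.6862]
tr(P') = 18.9621
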